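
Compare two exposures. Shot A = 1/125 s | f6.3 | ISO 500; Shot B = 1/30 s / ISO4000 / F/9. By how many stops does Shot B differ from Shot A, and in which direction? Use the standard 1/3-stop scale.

Aperture: f/6.3 → f/7.1 → f/8 → f/9 — 1 stop narrower (darker).
Shutter speed: 1/125 → 1/100 → 1/80 → 1/60 → 1/50 → 1/40 → 1/30 — 2 stops slower (brighter).
ISO: 500 → 640 → 800 → 1000 → 1250 → 1600 → 2000 → 2500 → 3200 → 4000 — 3 stops raised (brighter).
Net: −1 +2 +3 = +4 stops.

4 stops brighter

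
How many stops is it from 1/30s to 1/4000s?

1/30 → 1/60 → 1/125 → 1/250 → 1/500 → 1/1000 → 1/2000 → 1/4000 — count the steps: 7 stops.

7 stops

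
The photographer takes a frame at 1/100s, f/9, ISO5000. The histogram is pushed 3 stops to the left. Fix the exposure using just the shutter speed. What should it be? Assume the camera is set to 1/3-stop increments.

1/13s

Underexposed by 3 stops → need 3 stops brighter.
Shutter speed: 1/100 → 1/80 → 1/60 → 1/50 → 1/40 → 1/30 → 1/25 → 1/20 → 1/15 → 1/13.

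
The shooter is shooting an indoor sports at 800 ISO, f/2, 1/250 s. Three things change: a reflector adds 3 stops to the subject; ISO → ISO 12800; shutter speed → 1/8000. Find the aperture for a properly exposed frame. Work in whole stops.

f/4

Scene light: 3 stops brighter.
ISO: 800 → 1600 → 3200 → 6400 → 12800 — 4 stops raised (brighter).
Shutter speed: 1/250 → 1/500 → 1/1000 → 1/2000 → 1/4000 → 1/8000 — 5 stops faster (darker).
Net so far: 2 stops brighter. Aperture: f/2 → f/2.8 → f/4.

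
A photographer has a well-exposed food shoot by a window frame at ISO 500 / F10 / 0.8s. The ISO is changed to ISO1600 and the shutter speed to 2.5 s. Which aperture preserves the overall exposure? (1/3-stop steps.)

ISO: 500 → 640 → 800 → 1000 → 1250 → 1600 — 1 2/3 stops raised (brighter).
Shutter speed: 0.8 → 1 → 1.3 → 1.6 → 2 → 2.5 — 1 2/3 stops longer (brighter).
Net change so far: 3 1/3 stops brighter. Offset with the aperture: f/10 → f/11 → f/13 → f/14 → f/16 → f/18 → f/20 → f/22 → f/25 → f/29 → f/32.

f/32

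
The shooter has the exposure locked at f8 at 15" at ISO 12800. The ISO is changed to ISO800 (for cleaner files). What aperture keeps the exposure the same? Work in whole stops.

f/2

ISO: 12800 → 6400 → 3200 → 1600 → 800 — 4 stops lower (darker).
Need 4 stops brighter from the aperture: f/8 → f/5.6 → f/4 → f/2.8 → f/2.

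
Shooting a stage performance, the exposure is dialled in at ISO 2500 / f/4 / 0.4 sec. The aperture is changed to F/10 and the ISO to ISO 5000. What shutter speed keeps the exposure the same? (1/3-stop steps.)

Aperture: f/4 → f/4.5 → f/5 → f/5.6 → f/6.3 → f/7.1 → f/8 → f/9 → f/10 — 2 2/3 stops smaller aperture (darker).
ISO: 2500 → 3200 → 4000 → 5000 — 1 stop raised (brighter).
Net change so far: 1 2/3 stops darker. Offset with the shutter speed: 0.4 → 0.5 → 0.6 → 0.8 → 1 → 1.3.

1.3 s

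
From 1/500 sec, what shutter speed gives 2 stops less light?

Shutter speed: 1/500 → 1/1000 → 1/2000 — 2 stops shorter (darker).

1/2000s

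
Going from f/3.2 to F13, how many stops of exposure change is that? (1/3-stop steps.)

4 stops

f/3.2 → f/3.5 → f/4 → f/4.5 → f/5 → f/5.6 → f/6.3 → f/7.1 → f/8 → f/9 → f/10 → f/11 → f/13 — count the steps: 12 third-stops = 4 stops.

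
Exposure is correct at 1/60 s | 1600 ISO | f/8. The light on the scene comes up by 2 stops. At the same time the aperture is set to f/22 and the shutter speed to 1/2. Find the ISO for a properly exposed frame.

Scene light: 2 stops brighter.
Aperture: f/8 → f/11 → f/16 → f/22 — 3 stops smaller aperture (darker).
Shutter speed: 1/60 → 1/30 → 1/15 → 1/8 → 1/4 → 1/2 — 5 stops longer (brighter).
Net so far: 4 stops brighter. ISO: 1600 → 800 → 400 → 200 → 100.

ISO 100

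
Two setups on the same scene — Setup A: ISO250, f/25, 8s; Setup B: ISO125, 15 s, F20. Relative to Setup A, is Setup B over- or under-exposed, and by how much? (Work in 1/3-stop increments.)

Aperture: f/25 → f/22 → f/20 — 2/3 stop larger aperture (brighter).
Shutter speed: 8 → 10 → 13 → 15 — 1 stop slower (brighter).
ISO: 250 → 200 → 160 → 125 — 1 stop dropped (darker).
Net: +2/3 +1 −1 = +2/3 stops.

2/3 stop brighter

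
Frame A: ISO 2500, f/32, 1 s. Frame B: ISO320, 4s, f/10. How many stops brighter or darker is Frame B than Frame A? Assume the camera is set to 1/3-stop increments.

2 1/3 stops brighter

Aperture: f/32 → f/29 → f/25 → f/22 → f/20 → f/18 → f/16 → f/14 → f/13 → f/11 → f/10 — 3 1/3 stops wider (brighter).
Shutter speed: 1 → 1.3 → 1.6 → 2 → 2.5 → 3.2 → 4 — 2 stops longer (brighter).
ISO: 2500 → 2000 → 1600 → 1250 → 1000 → 800 → 640 → 500 → 400 → 320 — 3 stops lower (darker).
Net: +3 1/3 +2 −3 = +2 1/3 stops.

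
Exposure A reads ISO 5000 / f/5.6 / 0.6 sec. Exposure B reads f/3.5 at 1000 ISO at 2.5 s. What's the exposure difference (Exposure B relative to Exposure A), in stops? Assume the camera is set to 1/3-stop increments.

1 stop brighter

Aperture: f/5.6 → f/5 → f/4.5 → f/4 → f/3.5 — 1 1/3 stops larger aperture (brighter).
Shutter speed: 0.6 → 0.8 → 1 → 1.3 → 1.6 → 2 → 2.5 — 2 stops slower (brighter).
ISO: 5000 → 4000 → 3200 → 2500 → 2000 → 1600 → 1250 → 1000 — 2 1/3 stops lower (darker).
Net: +1 1/3 +2 −2 1/3 = +1 stop.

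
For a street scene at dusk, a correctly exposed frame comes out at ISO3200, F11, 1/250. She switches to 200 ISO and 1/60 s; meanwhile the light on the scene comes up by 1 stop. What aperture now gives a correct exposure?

Scene light: 1 stop brighter.
ISO: 3200 → 1600 → 800 → 400 → 200 — 4 stops lower (darker).
Shutter speed: 1/250 → 1/125 → 1/60 — 2 stops longer (brighter).
Net so far: 1 stop darker. Aperture: f/11 → f/8.

f/8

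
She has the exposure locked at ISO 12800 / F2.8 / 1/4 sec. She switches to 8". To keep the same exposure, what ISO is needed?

Shutter speed: 1/4 → 1/2 → 1 → 2 → 4 → 8 — 5 stops longer (brighter).
Need 5 stops darker from the ISO: 12800 → 6400 → 3200 → 1600 → 800 → 400.

ISO 400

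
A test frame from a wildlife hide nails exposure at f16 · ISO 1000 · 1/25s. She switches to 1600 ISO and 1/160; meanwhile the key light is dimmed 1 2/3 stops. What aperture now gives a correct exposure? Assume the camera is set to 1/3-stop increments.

Scene light: 1 2/3 stops darker.
ISO: 1000 → 1250 → 1600 — 2/3 stop raised (brighter).
Shutter speed: 1/25 → 1/30 → 1/40 → 1/50 → 1/60 → 1/80 → 1/100 → 1/125 → 1/160 — 2 2/3 stops faster (darker).
Net so far: 3 2/3 stops darker. Aperture: f/16 → f/14 → f/13 → f/11 → f/10 → f/9 → f/8 → f/7.1 → f/6.3 → f/5.6 → f/5 → f/4.5.

f/4.5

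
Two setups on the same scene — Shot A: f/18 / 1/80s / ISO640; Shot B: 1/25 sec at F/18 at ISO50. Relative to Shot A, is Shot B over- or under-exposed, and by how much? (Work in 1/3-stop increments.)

Aperture: unchanged.
Shutter speed: 1/80 → 1/60 → 1/50 → 1/40 → 1/30 → 1/25 — 1 2/3 stops longer (brighter).
ISO: 640 → 500 → 400 → 320 → 250 → 200 → 160 → 125 → 100 → 80 → 64 → 50 — 3 2/3 stops lower (darker).
Net: +1 2/3 −3 2/3 = −2 stops.

2 stops darker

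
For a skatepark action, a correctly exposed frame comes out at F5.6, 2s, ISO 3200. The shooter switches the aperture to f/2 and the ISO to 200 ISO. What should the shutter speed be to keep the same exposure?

4 s

Aperture: f/5.6 → f/4 → f/2.8 → f/2 — 3 stops wider (brighter).
ISO: 3200 → 1600 → 800 → 400 → 200 — 4 stops lower (darker).
Net change so far: 1 stop darker. Offset with the shutter speed: 2 → 4.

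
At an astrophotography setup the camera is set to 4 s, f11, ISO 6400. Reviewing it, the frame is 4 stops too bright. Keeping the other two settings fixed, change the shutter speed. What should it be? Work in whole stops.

Overexposed by 4 stops → need 4 stops darker.
Shutter speed: 4 → 2 → 1 → 1/2 → 1/4.

1/4s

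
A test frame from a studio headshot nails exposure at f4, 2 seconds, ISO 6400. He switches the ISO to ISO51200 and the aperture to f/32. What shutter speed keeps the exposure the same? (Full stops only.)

15 s

ISO: 6400 → 12800 → 25600 → 51200 — 3 stops higher (brighter).
Aperture: f/4 → f/5.6 → f/8 → f/11 → f/16 → f/22 → f/32 — 6 stops smaller aperture (darker).
Net change so far: 3 stops darker. Offset with the shutter speed: 2 → 4 → 8 → 15.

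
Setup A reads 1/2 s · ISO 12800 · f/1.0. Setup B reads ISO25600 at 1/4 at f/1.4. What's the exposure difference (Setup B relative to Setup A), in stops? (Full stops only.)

1 stop darker

Aperture: f/1.0 → f/1.4 — 1 stop smaller aperture (darker).
Shutter speed: 1/2 → 1/4 — 1 stop shorter (darker).
ISO: 12800 → 25600 — 1 stop raised (brighter).
Net: −1 −1 +1 = −1 stop.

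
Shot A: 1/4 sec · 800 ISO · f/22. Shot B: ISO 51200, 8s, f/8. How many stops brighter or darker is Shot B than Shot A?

Aperture: f/22 → f/16 → f/11 → f/8 — 3 stops opened up (brighter).
Shutter speed: 1/4 → 1/2 → 1 → 2 → 4 → 8 — 5 stops longer (brighter).
ISO: 800 → 1600 → 3200 → 6400 → 12800 → 25600 → 51200 — 6 stops higher (brighter).
Net: +3 +5 +6 = +14 stops.

14 stops brighter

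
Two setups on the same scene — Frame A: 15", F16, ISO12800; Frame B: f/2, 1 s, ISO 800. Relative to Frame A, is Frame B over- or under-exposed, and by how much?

Aperture: f/16 → f/11 → f/8 → f/5.6 → f/4 → f/2.8 → f/2 — 6 stops wider (brighter).
Shutter speed: 15 → 8 → 4 → 2 → 1 — 4 stops shorter (darker).
ISO: 12800 → 6400 → 3200 → 1600 → 800 — 4 stops lower (darker).
Net: +6 −4 −4 = −2 stops.

2 stops darker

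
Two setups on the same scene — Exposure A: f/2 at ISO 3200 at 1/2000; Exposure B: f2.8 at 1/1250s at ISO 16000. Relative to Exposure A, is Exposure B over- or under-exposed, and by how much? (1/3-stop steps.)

Aperture: f/2 → f/2.2 → f/2.5 → f/2.8 — 1 stop stopped down (darker).
Shutter speed: 1/2000 → 1/1600 → 1/1250 — 2/3 stop longer (brighter).
ISO: 3200 → 4000 → 5000 → 6400 → 8000 → 10000 → 12800 → 16000 — 2 1/3 stops raised (brighter).
Net: −1 +2/3 +2 1/3 = +2 stops.

2 stops brighter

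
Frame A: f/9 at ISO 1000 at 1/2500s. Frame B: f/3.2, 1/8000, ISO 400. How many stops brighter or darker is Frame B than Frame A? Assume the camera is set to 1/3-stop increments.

same exposure (0 stops)

Aperture: f/9 → f/8 → f/7.1 → f/6.3 → f/5.6 → f/5 → f/4.5 → f/4 → f/3.5 → f/3.2 — 3 stops larger aperture (brighter).
Shutter speed: 1/2500 → 1/3200 → 1/4000 → 1/5000 → 1/6400 → 1/8000 — 1 2/3 stops faster (darker).
ISO: 1000 → 800 → 640 → 500 → 400 — 1 1/3 stops dropped (darker).
Net: +3 −1 2/3 −1 1/3 = 0 stops.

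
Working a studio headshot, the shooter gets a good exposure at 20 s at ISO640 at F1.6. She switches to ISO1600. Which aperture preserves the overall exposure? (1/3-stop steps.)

f/2.5

ISO: 640 → 800 → 1000 → 1250 → 1600 — 1 1/3 stops higher (brighter).
Need 1 1/3 stops darker from the aperture: f/1.6 → f/1.8 → f/2 → f/2.2 → f/2.5.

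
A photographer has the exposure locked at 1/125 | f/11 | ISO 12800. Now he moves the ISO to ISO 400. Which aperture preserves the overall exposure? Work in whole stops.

f/2

ISO: 12800 → 6400 → 3200 → 1600 → 800 → 400 — 5 stops dropped (darker).
Need 5 stops brighter from the aperture: f/11 → f/8 → f/5.6 → f/4 → f/2.8 → f/2.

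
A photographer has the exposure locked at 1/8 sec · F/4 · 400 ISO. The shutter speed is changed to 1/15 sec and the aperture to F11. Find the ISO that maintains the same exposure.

ISO 6400

Shutter speed: 1/8 → 1/15 — 1 stop shorter (darker).
Aperture: f/4 → f/5.6 → f/8 → f/11 — 3 stops stopped down (darker).
Net change so far: 4 stops darker. Offset with the ISO: 400 → 800 → 1600 → 3200 → 6400.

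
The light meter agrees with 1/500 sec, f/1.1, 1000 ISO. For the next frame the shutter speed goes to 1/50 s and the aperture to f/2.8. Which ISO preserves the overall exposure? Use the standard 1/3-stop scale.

Shutter speed: 1/500 → 1/400 → 1/320 → 1/250 → 1/200 → 1/160 → 1/125 → 1/100 → 1/80 → 1/60 → 1/50 — 3 1/3 stops slower (brighter).
Aperture: f/1.1 → f/1.2 → f/1.4 → f/1.6 → f/1.8 → f/2 → f/2.2 → f/2.5 → f/2.8 — 2 2/3 stops smaller aperture (darker).
Net change so far: 2/3 stop brighter. Offset with the ISO: 1000 → 800 → 640.

ISO 640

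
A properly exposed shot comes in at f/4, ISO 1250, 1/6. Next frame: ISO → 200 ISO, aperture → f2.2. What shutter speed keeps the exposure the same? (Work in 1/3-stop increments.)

0.3 s

ISO: 1250 → 1000 → 800 → 640 → 500 → 400 → 320 → 250 → 200 — 2 2/3 stops lower (darker).
Aperture: f/4 → f/3.5 → f/3.2 → f/2.8 → f/2.5 → f/2.2 — 1 2/3 stops wider (brighter).
Net change so far: 1 stop darker. Offset with the shutter speed: 1/6 → 1/5 → 1/4 → 0.3.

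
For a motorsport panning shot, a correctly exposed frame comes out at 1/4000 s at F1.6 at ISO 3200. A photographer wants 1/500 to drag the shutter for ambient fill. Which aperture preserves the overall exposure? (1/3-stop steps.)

Shutter speed: 1/4000 → 1/3200 → 1/2500 → 1/2000 → 1/1600 → 1/1250 → 1/1000 → 1/800 → 1/640 → 1/500 — 3 stops longer (brighter).
Need 3 stops darker from the aperture: f/1.6 → f/1.8 → f/2 → f/2.2 → f/2.5 → f/2.8 → f/3.2 → f/3.5 → f/4 → f/4.5.

f/4.5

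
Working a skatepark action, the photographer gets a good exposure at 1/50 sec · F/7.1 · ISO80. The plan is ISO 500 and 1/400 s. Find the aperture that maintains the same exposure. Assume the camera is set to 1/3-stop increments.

f/6.3

ISO: 80 → 100 → 125 → 160 → 200 → 250 → 320 → 400 → 500 — 2 2/3 stops higher (brighter).
Shutter speed: 1/50 → 1/60 → 1/80 → 1/100 → 1/125 → 1/160 → 1/200 → 1/250 → 1/320 → 1/400 — 3 stops shorter (darker).
Net change so far: 1/3 stop darker. Offset with the aperture: f/7.1 → f/6.3.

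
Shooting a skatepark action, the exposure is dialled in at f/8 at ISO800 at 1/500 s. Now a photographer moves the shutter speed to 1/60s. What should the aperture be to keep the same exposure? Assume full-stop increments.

f/22

Shutter speed: 1/500 → 1/250 → 1/125 → 1/60 — 3 stops slower (brighter).
Need 3 stops darker from the aperture: f/8 → f/11 → f/16 → f/22.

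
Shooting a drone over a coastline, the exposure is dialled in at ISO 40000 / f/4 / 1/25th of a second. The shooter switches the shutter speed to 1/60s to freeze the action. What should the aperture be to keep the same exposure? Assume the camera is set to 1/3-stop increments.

f/2.5

Shutter speed: 1/25 → 1/30 → 1/40 → 1/50 → 1/60 — 1 1/3 stops faster (darker).
Need 1 1/3 stops brighter from the aperture: f/4 → f/3.5 → f/3.2 → f/2.8 → f/2.5.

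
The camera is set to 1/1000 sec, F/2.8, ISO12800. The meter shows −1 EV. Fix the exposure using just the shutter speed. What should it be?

Underexposed by 1 stop → need 1 stop brighter.
Shutter speed: 1/1000 → 1/500.

1/500s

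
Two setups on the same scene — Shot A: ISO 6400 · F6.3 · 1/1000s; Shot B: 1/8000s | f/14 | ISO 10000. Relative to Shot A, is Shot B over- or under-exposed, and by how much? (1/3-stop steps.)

Aperture: f/6.3 → f/7.1 → f/8 → f/9 → f/10 → f/11 → f/13 → f/14 — 2 1/3 stops stopped down (darker).
Shutter speed: 1/1000 → 1/1250 → 1/1600 → 1/2000 → 1/2500 → 1/3200 → 1/4000 → 1/5000 → 1/6400 → 1/8000 — 3 stops shorter (darker).
ISO: 6400 → 8000 → 10000 — 2/3 stop higher (brighter).
Net: −2 1/3 −3 +2/3 = −4 2/3 stops.

4 2/3 stops darker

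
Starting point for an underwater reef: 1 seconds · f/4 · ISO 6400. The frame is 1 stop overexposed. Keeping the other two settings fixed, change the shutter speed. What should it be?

Overexposed by 1 stop → need 1 stop darker.
Shutter speed: 1 → 1/2.

1/2s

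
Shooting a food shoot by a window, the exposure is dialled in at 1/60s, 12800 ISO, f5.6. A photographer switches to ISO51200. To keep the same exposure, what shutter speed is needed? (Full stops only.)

1/250s

ISO: 12800 → 25600 → 51200 — 2 stops raised (brighter).
Need 2 stops darker from the shutter speed: 1/60 → 1/125 → 1/250.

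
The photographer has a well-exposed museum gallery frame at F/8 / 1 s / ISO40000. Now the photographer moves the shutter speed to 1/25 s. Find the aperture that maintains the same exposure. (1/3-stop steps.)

Shutter speed: 1 → 0.8 → 0.6 → 0.5 → 0.4 → 0.3 → 1/4 → 1/5 → 1/6 → 1/8 → 1/10 → 1/13 → 1/15 → 1/20 → 1/25 — 4 2/3 stops faster (darker).
Need 4 2/3 stops brighter from the aperture: f/8 → f/7.1 → f/6.3 → f/5.6 → f/5 → f/4.5 → f/4 → f/3.5 → f/3.2 → f/2.8 → f/2.5 → f/2.2 → f/2 → f/1.8 → f/1.6.

f/1.6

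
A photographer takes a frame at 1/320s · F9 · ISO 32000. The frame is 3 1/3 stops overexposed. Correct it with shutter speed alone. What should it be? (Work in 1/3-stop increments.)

1/3200s

Overexposed by 3 1/3 stops → need 3 1/3 stops darker.
Shutter speed: 1/320 → 1/400 → 1/500 → 1/640 → 1/800 → 1/1000 → 1/1250 → 1/1600 → 1/2000 → 1/2500 → 1/3200.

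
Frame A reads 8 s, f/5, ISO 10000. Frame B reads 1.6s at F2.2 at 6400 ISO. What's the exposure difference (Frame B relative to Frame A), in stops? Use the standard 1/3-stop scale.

Aperture: f/5 → f/4.5 → f/4 → f/3.5 → f/3.2 → f/2.8 → f/2.5 → f/2.2 — 2 1/3 stops wider (brighter).
Shutter speed: 8 → 6 → 5 → 4 → 3.2 → 2.5 → 2 → 1.6 — 2 1/3 stops shorter (darker).
ISO: 10000 → 8000 → 6400 — 2/3 stop dropped (darker).
Net: +2 1/3 −2 1/3 −2/3 = −2/3 stops.

2/3 stop darker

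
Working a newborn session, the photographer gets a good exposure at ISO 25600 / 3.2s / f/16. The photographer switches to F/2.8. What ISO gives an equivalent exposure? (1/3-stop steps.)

Aperture: f/16 → f/14 → f/13 → f/11 → f/10 → f/9 → f/8 → f/7.1 → f/6.3 → f/5.6 → f/5 → f/4.5 → f/4 → f/3.5 → f/3.2 → f/2.8 — 5 stops wider (brighter).
Need 5 stops darker from the ISO: 25600 → 20000 → 16000 → 12800 → 10000 → 8000 → 6400 → 5000 → 4000 → 3200 → 2500 → 2000 → 1600 → 1250 → 1000 → 800.

ISO 800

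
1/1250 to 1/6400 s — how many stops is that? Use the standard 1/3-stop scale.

2 1/3 stops

1/1250 → 1/1600 → 1/2000 → 1/2500 → 1/3200 → 1/4000 → 1/5000 → 1/6400 — count the steps: 7 third-stops = 2 1/3 stops.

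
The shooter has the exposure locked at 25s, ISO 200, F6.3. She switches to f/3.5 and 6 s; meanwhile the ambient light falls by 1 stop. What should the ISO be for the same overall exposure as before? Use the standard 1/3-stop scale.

Scene light: 1 stop darker.
Aperture: f/6.3 → f/5.6 → f/5 → f/4.5 → f/4 → f/3.5 — 1 2/3 stops opened up (brighter).
Shutter speed: 25 → 20 → 15 → 13 → 10 → 8 → 6 — 2 stops shorter (darker).
Net so far: 1 1/3 stops darker. ISO: 200 → 250 → 320 → 400 → 500.

ISO 500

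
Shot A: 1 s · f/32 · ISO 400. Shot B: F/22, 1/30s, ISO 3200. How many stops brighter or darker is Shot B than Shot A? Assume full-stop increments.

1 stop darker

Aperture: f/32 → f/22 — 1 stop wider (brighter).
Shutter speed: 1 → 1/2 → 1/4 → 1/8 → 1/15 → 1/30 — 5 stops shorter (darker).
ISO: 400 → 800 → 1600 → 3200 — 3 stops raised (brighter).
Net: +1 −5 +3 = −1 stop.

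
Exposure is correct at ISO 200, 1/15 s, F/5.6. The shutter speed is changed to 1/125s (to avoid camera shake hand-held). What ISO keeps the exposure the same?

ISO 1600

Shutter speed: 1/15 → 1/30 → 1/60 → 1/125 — 3 stops faster (darker).
Need 3 stops brighter from the ISO: 200 → 400 → 800 → 1600.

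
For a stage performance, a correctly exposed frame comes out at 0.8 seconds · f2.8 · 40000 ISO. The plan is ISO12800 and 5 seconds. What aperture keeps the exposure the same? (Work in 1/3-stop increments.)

ISO: 40000 → 32000 → 25600 → 20000 → 16000 → 12800 — 1 2/3 stops dropped (darker).
Shutter speed: 0.8 → 1 → 1.3 → 1.6 → 2 → 2.5 → 3.2 → 4 → 5 — 2 2/3 stops slower (brighter).
Net change so far: 1 stop brighter. Offset with the aperture: f/2.8 → f/3.2 → f/3.5 → f/4.

f/4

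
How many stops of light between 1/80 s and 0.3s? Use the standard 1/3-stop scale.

4 2/3 stops

1/80 → 1/60 → 1/50 → 1/40 → 1/30 → 1/25 → 1/20 → 1/15 → 1/13 → 1/10 → 1/8 → 1/6 → 1/5 → 1/4 → 0.3 — count the steps: 14 third-stops = 4 2/3 stops.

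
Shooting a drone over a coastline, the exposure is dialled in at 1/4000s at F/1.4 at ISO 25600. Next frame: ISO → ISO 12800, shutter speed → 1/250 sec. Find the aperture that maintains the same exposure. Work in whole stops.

f/4

ISO: 25600 → 12800 — 1 stop lower (darker).
Shutter speed: 1/4000 → 1/2000 → 1/1000 → 1/500 → 1/250 — 4 stops longer (brighter).
Net change so far: 3 stops brighter. Offset with the aperture: f/1.4 → f/2 → f/2.8 → f/4.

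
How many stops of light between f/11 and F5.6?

f/11 → f/8 → f/5.6 — count the steps: 2 stops.

2 stops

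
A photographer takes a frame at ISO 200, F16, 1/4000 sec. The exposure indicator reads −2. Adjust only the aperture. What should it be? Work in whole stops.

f/8

Underexposed by 2 stops → need 2 stops brighter.
Aperture: f/16 → f/11 → f/8.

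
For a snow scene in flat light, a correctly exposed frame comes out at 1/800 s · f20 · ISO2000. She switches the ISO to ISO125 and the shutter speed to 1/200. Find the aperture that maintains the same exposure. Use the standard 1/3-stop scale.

f/10

ISO: 2000 → 1600 → 1250 → 1000 → 800 → 640 → 500 → 400 → 320 → 250 → 200 → 160 → 125 — 4 stops dropped (darker).
Shutter speed: 1/800 → 1/640 → 1/500 → 1/400 → 1/320 → 1/250 → 1/200 — 2 stops slower (brighter).
Net change so far: 2 stops darker. Offset with the aperture: f/20 → f/18 → f/16 → f/14 → f/13 → f/11 → f/10.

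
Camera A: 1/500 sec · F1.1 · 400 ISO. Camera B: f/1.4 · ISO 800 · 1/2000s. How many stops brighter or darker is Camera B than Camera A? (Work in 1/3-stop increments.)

1 2/3 stops darker

Aperture: f/1.1 → f/1.2 → f/1.4 — 2/3 stop smaller aperture (darker).
Shutter speed: 1/500 → 1/640 → 1/800 → 1/1000 → 1/1250 → 1/1600 → 1/2000 — 2 stops shorter (darker).
ISO: 400 → 500 → 640 → 800 — 1 stop raised (brighter).
Net: −2/3 −2 +1 = −1 2/3 stops.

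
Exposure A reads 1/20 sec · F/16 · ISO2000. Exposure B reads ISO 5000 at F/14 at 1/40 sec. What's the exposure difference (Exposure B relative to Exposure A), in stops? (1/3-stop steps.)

Aperture: f/16 → f/14 — 1/3 stop wider (brighter).
Shutter speed: 1/20 → 1/25 → 1/30 → 1/40 — 1 stop shorter (darker).
ISO: 2000 → 2500 → 3200 → 4000 → 5000 — 1 1/3 stops higher (brighter).
Net: +1/3 −1 +1 1/3 = +2/3 stops.

2/3 stop brighter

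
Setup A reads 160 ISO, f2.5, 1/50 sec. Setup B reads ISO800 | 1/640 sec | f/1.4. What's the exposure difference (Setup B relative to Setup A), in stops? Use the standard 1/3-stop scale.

1/3 stop brighter

Aperture: f/2.5 → f/2.2 → f/2 → f/1.8 → f/1.6 → f/1.4 — 1 2/3 stops larger aperture (brighter).
Shutter speed: 1/50 → 1/60 → 1/80 → 1/100 → 1/125 → 1/160 → 1/200 → 1/250 → 1/320 → 1/400 → 1/500 → 1/640 — 3 2/3 stops faster (darker).
ISO: 160 → 200 → 250 → 320 → 400 → 500 → 640 → 800 — 2 1/3 stops higher (brighter).
Net: +1 2/3 −3 2/3 +2 1/3 = +1/3 stops.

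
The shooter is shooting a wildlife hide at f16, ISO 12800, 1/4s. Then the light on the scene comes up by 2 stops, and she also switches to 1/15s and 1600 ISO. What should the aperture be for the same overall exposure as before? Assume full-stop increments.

f/5.6

Scene light: 2 stops brighter.
Shutter speed: 1/4 → 1/8 → 1/15 — 2 stops shorter (darker).
ISO: 12800 → 6400 → 3200 → 1600 — 3 stops lower (darker).
Net so far: 3 stops darker. Aperture: f/16 → f/11 → f/8 → f/5.6.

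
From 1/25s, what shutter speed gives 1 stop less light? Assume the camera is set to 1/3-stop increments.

Shutter speed: 1/25 → 1/30 → 1/40 → 1/50 — 1 stop shorter (darker).

1/50s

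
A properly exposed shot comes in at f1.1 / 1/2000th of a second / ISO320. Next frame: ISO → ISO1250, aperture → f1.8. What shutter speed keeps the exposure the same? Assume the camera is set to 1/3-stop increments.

ISO: 320 → 400 → 500 → 640 → 800 → 1000 → 1250 — 2 stops raised (brighter).
Aperture: f/1.1 → f/1.2 → f/1.4 → f/1.6 → f/1.8 — 1 1/3 stops narrower (darker).
Net change so far: 2/3 stop brighter. Offset with the shutter speed: 1/2000 → 1/2500 → 1/3200.

1/3200s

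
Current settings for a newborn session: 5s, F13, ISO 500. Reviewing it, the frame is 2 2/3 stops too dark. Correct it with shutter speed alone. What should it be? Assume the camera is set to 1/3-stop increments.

Underexposed by 2 2/3 stops → need 2 2/3 stops brighter.
Shutter speed: 5 → 6 → 8 → 10 → 13 → 15 → 20 → 25 → 30.

30 s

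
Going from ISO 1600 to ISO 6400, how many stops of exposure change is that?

1600 → 3200 → 6400 — count the steps: 2 stops.

2 stops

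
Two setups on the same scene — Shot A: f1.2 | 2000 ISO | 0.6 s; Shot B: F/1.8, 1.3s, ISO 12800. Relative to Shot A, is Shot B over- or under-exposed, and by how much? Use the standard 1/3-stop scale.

Aperture: f/1.2 → f/1.4 → f/1.6 → f/1.8 — 1 stop narrower (darker).
Shutter speed: 0.6 → 0.8 → 1 → 1.3 — 1 stop longer (brighter).
ISO: 2000 → 2500 → 3200 → 4000 → 5000 → 6400 → 8000 → 10000 → 12800 — 2 2/3 stops raised (brighter).
Net: −1 +1 +2 2/3 = +2 2/3 stops.

2 2/3 stops brighter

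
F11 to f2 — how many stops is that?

f/11 → f/8 → f/5.6 → f/4 → f/2.8 → f/2 — count the steps: 5 stops.

5 stops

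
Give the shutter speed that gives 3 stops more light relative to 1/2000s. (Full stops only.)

Shutter speed: 1/2000 → 1/1000 → 1/500 → 1/250 — 3 stops slower (brighter).

1/250s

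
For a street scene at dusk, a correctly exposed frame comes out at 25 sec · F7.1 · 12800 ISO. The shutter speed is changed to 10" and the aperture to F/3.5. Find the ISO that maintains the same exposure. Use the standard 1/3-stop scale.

Shutter speed: 25 → 20 → 15 → 13 → 10 — 1 1/3 stops shorter (darker).
Aperture: f/7.1 → f/6.3 → f/5.6 → f/5 → f/4.5 → f/4 → f/3.5 — 2 stops opened up (brighter).
Net change so far: 2/3 stop brighter. Offset with the ISO: 12800 → 10000 → 8000.

ISO 8000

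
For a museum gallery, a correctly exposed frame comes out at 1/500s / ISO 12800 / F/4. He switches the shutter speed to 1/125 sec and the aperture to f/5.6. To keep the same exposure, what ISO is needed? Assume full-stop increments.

ISO 6400

Shutter speed: 1/500 → 1/250 → 1/125 — 2 stops slower (brighter).
Aperture: f/4 → f/5.6 — 1 stop smaller aperture (darker).
Net change so far: 1 stop brighter. Offset with the ISO: 12800 → 6400.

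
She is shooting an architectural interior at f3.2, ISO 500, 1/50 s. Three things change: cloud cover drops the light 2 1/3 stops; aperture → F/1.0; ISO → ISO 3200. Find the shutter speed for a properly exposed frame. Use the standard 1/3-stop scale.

1/640s

Scene light: 2 1/3 stops darker.
Aperture: f/3.2 → f/2.8 → f/2.5 → f/2.2 → f/2 → f/1.8 → f/1.6 → f/1.4 → f/1.2 → f/1.1 → f/1.0 — 3 1/3 stops opened up (brighter).
ISO: 500 → 640 → 800 → 1000 → 1250 → 1600 → 2000 → 2500 → 3200 — 2 2/3 stops raised (brighter).
Net so far: 3 2/3 stops brighter. Shutter speed: 1/50 → 1/60 → 1/80 → 1/100 → 1/125 → 1/160 → 1/200 → 1/250 → 1/320 → 1/400 → 1/500 → 1/640.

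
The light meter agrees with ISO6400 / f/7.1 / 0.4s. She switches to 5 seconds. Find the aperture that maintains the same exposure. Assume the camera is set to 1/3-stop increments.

f/25

Shutter speed: 0.4 → 0.5 → 0.6 → 0.8 → 1 → 1.3 → 1.6 → 2 → 2.5 → 3.2 → 4 → 5 — 3 2/3 stops longer (brighter).
Need 3 2/3 stops darker from the aperture: f/7.1 → f/8 → f/9 → f/10 → f/11 → f/13 → f/14 → f/16 → f/18 → f/20 → f/22 → f/25.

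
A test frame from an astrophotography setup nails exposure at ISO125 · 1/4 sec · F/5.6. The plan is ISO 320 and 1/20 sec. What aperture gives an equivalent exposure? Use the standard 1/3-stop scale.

f/4

ISO: 125 → 160 → 200 → 250 → 320 — 1 1/3 stops higher (brighter).
Shutter speed: 1/4 → 1/5 → 1/6 → 1/8 → 1/10 → 1/13 → 1/15 → 1/20 — 2 1/3 stops shorter (darker).
Net change so far: 1 stop darker. Offset with the aperture: f/5.6 → f/5 → f/4.5 → f/4.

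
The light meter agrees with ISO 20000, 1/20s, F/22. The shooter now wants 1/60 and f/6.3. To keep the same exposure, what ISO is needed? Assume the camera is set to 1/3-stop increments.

ISO 5000

Shutter speed: 1/20 → 1/25 → 1/30 → 1/40 → 1/50 → 1/60 — 1 2/3 stops shorter (darker).
Aperture: f/22 → f/20 → f/18 → f/16 → f/14 → f/13 → f/11 → f/10 → f/9 → f/8 → f/7.1 → f/6.3 — 3 2/3 stops wider (brighter).
Net change so far: 2 stops brighter. Offset with the ISO: 20000 → 16000 → 12800 → 10000 → 8000 → 6400 → 5000.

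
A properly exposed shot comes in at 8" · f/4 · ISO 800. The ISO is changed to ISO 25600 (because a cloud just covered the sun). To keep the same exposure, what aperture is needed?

ISO: 800 → 1600 → 3200 → 6400 → 12800 → 25600 — 5 stops higher (brighter).
Need 5 stops darker from the aperture: f/4 → f/5.6 → f/8 → f/11 → f/16 → f/22.

f/22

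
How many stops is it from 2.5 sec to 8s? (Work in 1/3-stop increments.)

1 2/3 stops

2.5 → 3.2 → 4 → 5 → 6 → 8 — count the steps: 5 third-stops = 1 2/3 stops.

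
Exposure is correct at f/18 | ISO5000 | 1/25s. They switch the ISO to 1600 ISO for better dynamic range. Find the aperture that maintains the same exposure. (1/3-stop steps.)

f/10

ISO: 5000 → 4000 → 3200 → 2500 → 2000 → 1600 — 1 2/3 stops lower (darker).
Need 1 2/3 stops brighter from the aperture: f/18 → f/16 → f/14 → f/13 → f/11 → f/10.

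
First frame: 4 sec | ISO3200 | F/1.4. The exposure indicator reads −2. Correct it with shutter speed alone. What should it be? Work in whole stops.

Underexposed by 2 stops → need 2 stops brighter.
Shutter speed: 4 → 8 → 15.

15 s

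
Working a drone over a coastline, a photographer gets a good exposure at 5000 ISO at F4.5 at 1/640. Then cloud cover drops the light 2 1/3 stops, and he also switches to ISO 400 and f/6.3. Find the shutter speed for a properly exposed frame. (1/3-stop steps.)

Scene light: 2 1/3 stops darker.
ISO: 5000 → 4000 → 3200 → 2500 → 2000 → 1600 → 1250 → 1000 → 800 → 640 → 500 → 400 — 3 2/3 stops dropped (darker).
Aperture: f/4.5 → f/5 → f/5.6 → f/6.3 — 1 stop stopped down (darker).
Net so far: 7 stops darker. Shutter speed: 1/640 → 1/500 → 1/400 → 1/320 → 1/250 → 1/200 → 1/160 → 1/125 → 1/100 → 1/80 → 1/60 → 1/50 → 1/40 → 1/30 → 1/25 → 1/20 → 1/15 → 1/13 → 1/10 → 1/8 → 1/6 → 1/5.

1/5s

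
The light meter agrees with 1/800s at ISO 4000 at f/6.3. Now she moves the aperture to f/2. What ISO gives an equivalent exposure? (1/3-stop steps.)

Aperture: f/6.3 → f/5.6 → f/5 → f/4.5 → f/4 → f/3.5 → f/3.2 → f/2.8 → f/2.5 → f/2.2 → f/2 — 3 1/3 stops opened up (brighter).
Need 3 1/3 stops darker from the ISO: 4000 → 3200 → 2500 → 2000 → 1600 → 1250 → 1000 → 800 → 640 → 500 → 400.

ISO 400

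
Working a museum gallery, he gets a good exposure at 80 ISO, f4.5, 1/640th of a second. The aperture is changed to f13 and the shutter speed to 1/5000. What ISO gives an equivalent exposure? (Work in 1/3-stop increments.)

Aperture: f/4.5 → f/5 → f/5.6 → f/6.3 → f/7.1 → f/8 → f/9 → f/10 → f/11 → f/13 — 3 stops smaller aperture (darker).
Shutter speed: 1/640 → 1/800 → 1/1000 → 1/1250 → 1/1600 → 1/2000 → 1/2500 → 1/3200 → 1/4000 → 1/5000 — 3 stops faster (darker).
Net change so far: 6 stops darker. Offset with the ISO: 80 → 100 → 125 → 160 → 200 → 250 → 320 → 400 → 500 → 640 → 800 → 1000 → 1250 → 1600 → 2000 → 2500 → 3200 → 4000 → 5000.

ISO 5000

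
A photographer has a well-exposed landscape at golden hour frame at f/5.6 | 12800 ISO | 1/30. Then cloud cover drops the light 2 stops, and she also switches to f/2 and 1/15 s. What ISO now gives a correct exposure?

Scene light: 2 stops darker.
Aperture: f/5.6 → f/4 → f/2.8 → f/2 — 3 stops larger aperture (brighter).
Shutter speed: 1/30 → 1/15 — 1 stop longer (brighter).
Net so far: 2 stops brighter. ISO: 12800 → 6400 → 3200.

ISO 3200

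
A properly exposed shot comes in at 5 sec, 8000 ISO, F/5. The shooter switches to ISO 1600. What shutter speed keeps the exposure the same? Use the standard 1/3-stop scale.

ISO: 8000 → 6400 → 5000 → 4000 → 3200 → 2500 → 2000 → 1600 — 2 1/3 stops dropped (darker).
Need 2 1/3 stops brighter from the shutter speed: 5 → 6 → 8 → 10 → 13 → 15 → 20 → 25.

25 s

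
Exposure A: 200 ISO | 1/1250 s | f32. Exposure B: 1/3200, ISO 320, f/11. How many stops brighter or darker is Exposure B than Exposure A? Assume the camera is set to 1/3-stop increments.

Aperture: f/32 → f/29 → f/25 → f/22 → f/20 → f/18 → f/16 → f/14 → f/13 → f/11 — 3 stops wider (brighter).
Shutter speed: 1/1250 → 1/1600 → 1/2000 → 1/2500 → 1/3200 — 1 1/3 stops shorter (darker).
ISO: 200 → 250 → 320 — 2/3 stop raised (brighter).
Net: +3 −1 1/3 +2/3 = +2 1/3 stops.

2 1/3 stops brighter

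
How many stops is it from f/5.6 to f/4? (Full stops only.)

1 stop

f/5.6 → f/4 — count the steps: 1 stop.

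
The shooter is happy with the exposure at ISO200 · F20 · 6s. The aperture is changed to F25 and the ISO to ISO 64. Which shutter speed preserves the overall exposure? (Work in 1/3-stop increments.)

30 s

Aperture: f/20 → f/22 → f/25 — 2/3 stop smaller aperture (darker).
ISO: 200 → 160 → 125 → 100 → 80 → 64 — 1 2/3 stops dropped (darker).
Net change so far: 2 1/3 stops darker. Offset with the shutter speed: 6 → 8 → 10 → 13 → 15 → 20 → 25 → 30.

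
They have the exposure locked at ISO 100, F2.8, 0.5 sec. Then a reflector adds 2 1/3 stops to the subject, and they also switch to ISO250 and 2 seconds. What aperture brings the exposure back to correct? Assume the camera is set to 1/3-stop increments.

Scene light: 2 1/3 stops brighter.
ISO: 100 → 125 → 160 → 200 → 250 — 1 1/3 stops higher (brighter).
Shutter speed: 0.5 → 0.6 → 0.8 → 1 → 1.3 → 1.6 → 2 — 2 stops longer (brighter).
Net so far: 5 2/3 stops brighter. Aperture: f/2.8 → f/3.2 → f/3.5 → f/4 → f/4.5 → f/5 → f/5.6 → f/6.3 → f/7.1 → f/8 → f/9 → f/10 → f/11 → f/13 → f/14 → f/16 → f/18 → f/20.

f/20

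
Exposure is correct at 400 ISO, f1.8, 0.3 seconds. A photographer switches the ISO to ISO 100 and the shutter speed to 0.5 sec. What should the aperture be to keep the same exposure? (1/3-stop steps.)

ISO: 400 → 320 → 250 → 200 → 160 → 125 → 100 — 2 stops lower (darker).
Shutter speed: 0.3 → 0.4 → 0.5 — 2/3 stop longer (brighter).
Net change so far: 1 1/3 stops darker. Offset with the aperture: f/1.8 → f/1.6 → f/1.4 → f/1.2 → f/1.1.

f/1.1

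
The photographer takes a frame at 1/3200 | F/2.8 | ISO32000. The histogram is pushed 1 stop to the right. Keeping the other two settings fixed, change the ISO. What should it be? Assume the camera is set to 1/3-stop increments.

Overexposed by 1 stop → need 1 stop darker.
ISO: 32000 → 25600 → 20000 → 16000.

ISO 16000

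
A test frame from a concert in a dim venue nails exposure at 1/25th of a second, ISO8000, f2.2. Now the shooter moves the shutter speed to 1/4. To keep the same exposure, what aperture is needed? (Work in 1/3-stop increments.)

f/5.6

Shutter speed: 1/25 → 1/20 → 1/15 → 1/13 → 1/10 → 1/8 → 1/6 → 1/5 → 1/4 — 2 2/3 stops longer (brighter).
Need 2 2/3 stops darker from the aperture: f/2.2 → f/2.5 → f/2.8 → f/3.2 → f/3.5 → f/4 → f/4.5 → f/5 → f/5.6.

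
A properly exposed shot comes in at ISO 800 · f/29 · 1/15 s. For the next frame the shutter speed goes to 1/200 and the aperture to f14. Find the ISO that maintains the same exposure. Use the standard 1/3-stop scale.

Shutter speed: 1/15 → 1/20 → 1/25 → 1/30 → 1/40 → 1/50 → 1/60 → 1/80 → 1/100 → 1/125 → 1/160 → 1/200 — 3 2/3 stops faster (darker).
Aperture: f/29 → f/25 → f/22 → f/20 → f/18 → f/16 → f/14 — 2 stops larger aperture (brighter).
Net change so far: 1 2/3 stops darker. Offset with the ISO: 800 → 1000 → 1250 → 1600 → 2000 → 2500.

ISO 2500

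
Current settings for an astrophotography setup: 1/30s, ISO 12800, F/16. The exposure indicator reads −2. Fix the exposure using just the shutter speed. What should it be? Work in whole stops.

Underexposed by 2 stops → need 2 stops brighter.
Shutter speed: 1/30 → 1/15 → 1/8.

1/8s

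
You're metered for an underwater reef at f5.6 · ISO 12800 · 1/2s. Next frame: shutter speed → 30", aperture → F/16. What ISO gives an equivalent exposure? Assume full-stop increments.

ISO 1600

Shutter speed: 1/2 → 1 → 2 → 4 → 8 → 15 → 30 — 6 stops longer (brighter).
Aperture: f/5.6 → f/8 → f/11 → f/16 — 3 stops narrower (darker).
Net change so far: 3 stops brighter. Offset with the ISO: 12800 → 6400 → 3200 → 1600.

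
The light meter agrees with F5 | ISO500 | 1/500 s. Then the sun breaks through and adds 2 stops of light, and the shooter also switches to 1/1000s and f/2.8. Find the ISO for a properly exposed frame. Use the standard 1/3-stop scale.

Scene light: 2 stops brighter.
Shutter speed: 1/500 → 1/640 → 1/800 → 1/1000 — 1 stop faster (darker).
Aperture: f/5 → f/4.5 → f/4 → f/3.5 → f/3.2 → f/2.8 — 1 2/3 stops opened up (brighter).
Net so far: 2 2/3 stops brighter. ISO: 500 → 400 → 320 → 250 → 200 → 160 → 125 → 100 → 80.

ISO 80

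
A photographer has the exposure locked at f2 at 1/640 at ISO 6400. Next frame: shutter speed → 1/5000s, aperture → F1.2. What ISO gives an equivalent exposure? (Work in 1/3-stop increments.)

ISO 20000

Shutter speed: 1/640 → 1/800 → 1/1000 → 1/1250 → 1/1600 → 1/2000 → 1/2500 → 1/3200 → 1/4000 → 1/5000 — 3 stops shorter (darker).
Aperture: f/2 → f/1.8 → f/1.6 → f/1.4 → f/1.2 — 1 1/3 stops wider (brighter).
Net change so far: 1 2/3 stops darker. Offset with the ISO: 6400 → 8000 → 10000 → 12800 → 16000 → 20000.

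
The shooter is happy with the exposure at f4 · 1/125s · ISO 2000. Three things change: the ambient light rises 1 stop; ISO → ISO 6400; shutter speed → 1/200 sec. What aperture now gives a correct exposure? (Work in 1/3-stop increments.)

Scene light: 1 stop brighter.
ISO: 2000 → 2500 → 3200 → 4000 → 5000 → 6400 — 1 2/3 stops raised (brighter).
Shutter speed: 1/125 → 1/160 → 1/200 — 2/3 stop faster (darker).
Net so far: 2 stops brighter. Aperture: f/4 → f/4.5 → f/5 → f/5.6 → f/6.3 → f/7.1 → f/8.

f/8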